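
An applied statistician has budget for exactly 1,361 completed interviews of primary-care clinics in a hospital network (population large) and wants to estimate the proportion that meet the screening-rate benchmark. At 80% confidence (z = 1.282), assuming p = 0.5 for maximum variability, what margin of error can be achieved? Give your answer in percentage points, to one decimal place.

SE(p̂) = √[p(1−p)/n] = √[0.2500/1361] = 0.01355.
E = z × SE = 1.282 × 0.01355 = 0.01738, or 1.7 percentage points.

1.7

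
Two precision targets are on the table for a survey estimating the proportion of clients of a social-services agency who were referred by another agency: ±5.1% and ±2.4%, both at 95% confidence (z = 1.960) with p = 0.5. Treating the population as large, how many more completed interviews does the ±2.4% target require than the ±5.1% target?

1298

At ±5.1%: n = 1.960² × 0.2500 / 0.051² ≈ 369.24 → 370.
At ±2.4%: n = 1.960² × 0.2500 / 0.024² ≈ 1667.36 → 1668.
Additional respondents: 1668 − 370 = 1298.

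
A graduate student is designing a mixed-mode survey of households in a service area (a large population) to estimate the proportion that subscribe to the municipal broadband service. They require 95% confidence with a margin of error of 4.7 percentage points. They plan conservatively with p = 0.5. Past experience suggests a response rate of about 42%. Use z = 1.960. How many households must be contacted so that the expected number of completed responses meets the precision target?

1036

Completed interviews needed: n₀ = 1.960² × 0.2500 / 0.047² ≈ 434.77 → 435.
At a 42% response rate, contacts needed = 435 / 0.42 ≈ 1035.71 → 1036.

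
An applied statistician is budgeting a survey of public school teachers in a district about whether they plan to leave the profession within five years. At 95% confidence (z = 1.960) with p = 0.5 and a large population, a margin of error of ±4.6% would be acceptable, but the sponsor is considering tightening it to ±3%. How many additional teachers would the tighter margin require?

At ±4.6%: n = 1.960² × 0.2500 / 0.046² ≈ 453.88 → 454.
At ±3%: n = 1.960² × 0.2500 / 0.030² ≈ 1067.11 → 1068.
Additional respondents: 1068 − 454 = 614.

614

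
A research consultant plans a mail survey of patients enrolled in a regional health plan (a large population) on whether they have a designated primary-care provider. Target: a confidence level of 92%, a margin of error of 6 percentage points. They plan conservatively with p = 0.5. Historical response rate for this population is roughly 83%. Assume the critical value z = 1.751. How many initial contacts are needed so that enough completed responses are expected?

Completed interviews needed: n₀ = 1.751² × 0.2500 / 0.060² ≈ 212.92 → 213.
At an 83% response rate, contacts needed = 213 / 0.83 ≈ 256.63 → 257.

257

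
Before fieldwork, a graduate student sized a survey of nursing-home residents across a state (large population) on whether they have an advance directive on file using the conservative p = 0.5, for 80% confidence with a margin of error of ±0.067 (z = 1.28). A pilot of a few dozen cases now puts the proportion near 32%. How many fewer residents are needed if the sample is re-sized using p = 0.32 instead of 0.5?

12

Conservative (p = 0.5): n = 1.28² × 0.25 / 0.067² ≈ 91.25 → 92.
Using p = 0.32: p(1−p) = 0.2176, so n = 1.28² × 0.2176 / 0.067² ≈ 79.42 → 80.
Reduction: 92 − 80 = 12.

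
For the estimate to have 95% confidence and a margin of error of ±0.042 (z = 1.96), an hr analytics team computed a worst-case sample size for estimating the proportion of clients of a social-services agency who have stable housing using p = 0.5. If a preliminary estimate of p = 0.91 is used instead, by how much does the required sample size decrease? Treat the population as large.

366

Conservative (p = 0.5): n = 1.96² × 0.25 / 0.042² ≈ 544.44 → 545.
Using p = 0.91: p(1−p) = 0.0819, so n = 1.96² × 0.0819 / 0.042² ≈ 178.36 → 179.
Reduction: 545 − 179 = 366.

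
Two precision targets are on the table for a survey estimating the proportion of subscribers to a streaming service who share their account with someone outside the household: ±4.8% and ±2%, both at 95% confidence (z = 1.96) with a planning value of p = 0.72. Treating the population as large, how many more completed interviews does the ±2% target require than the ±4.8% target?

At ±4.8%: n = 1.96² × 0.2016 / 0.048² ≈ 336.14 → 337.
At ±2%: n = 1.96² × 0.2016 / 0.020² ≈ 1936.17 → 1937.
Additional respondents: 1937 − 337 = 1600.

1600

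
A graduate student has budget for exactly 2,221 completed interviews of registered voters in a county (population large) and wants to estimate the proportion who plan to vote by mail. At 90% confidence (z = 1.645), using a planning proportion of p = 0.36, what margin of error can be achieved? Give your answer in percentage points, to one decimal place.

1.7

SE(p̂) = √[p(1−p)/n] = √[0.2304/2221] = 0.01019.
E = z × SE = 1.645 × 0.01019 = 0.01675, or 1.7 percentage points.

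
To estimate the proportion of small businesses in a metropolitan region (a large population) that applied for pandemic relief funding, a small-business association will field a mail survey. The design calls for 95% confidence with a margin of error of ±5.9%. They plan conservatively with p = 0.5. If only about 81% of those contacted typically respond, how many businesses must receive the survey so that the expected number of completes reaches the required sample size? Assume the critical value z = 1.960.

341

Completed interviews needed: n₀ = 1.960² × 0.2500 / 0.059² ≈ 275.90 → 276.
At an 81% response rate, contacts needed = 276 / 0.81 ≈ 340.74 → 341.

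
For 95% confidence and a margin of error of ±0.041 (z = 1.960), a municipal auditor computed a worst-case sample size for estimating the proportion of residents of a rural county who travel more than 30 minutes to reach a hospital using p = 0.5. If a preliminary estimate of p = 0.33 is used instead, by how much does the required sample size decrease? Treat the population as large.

66

Conservative (p = 0.5): n = 1.960² × 0.25 / 0.041² ≈ 571.33 → 572.
Using p = 0.33: p(1−p) = 0.2211, so n = 1.960² × 0.2211 / 0.041² ≈ 505.28 → 506.
Reduction: 572 − 506 = 66.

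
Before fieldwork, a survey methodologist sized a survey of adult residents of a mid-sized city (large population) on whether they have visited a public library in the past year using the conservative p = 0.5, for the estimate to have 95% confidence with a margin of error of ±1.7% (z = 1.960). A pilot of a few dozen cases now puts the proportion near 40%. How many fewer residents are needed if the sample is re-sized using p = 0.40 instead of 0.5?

Conservative (p = 0.5): n = 1.960² × 0.25 / 0.017² ≈ 3323.18 → 3324.
Using p = 0.40: p(1−p) = 0.2400, so n = 1.960² × 0.2400 / 0.017² ≈ 3190.26 → 3191.
Reduction: 3324 − 3191 = 133.

133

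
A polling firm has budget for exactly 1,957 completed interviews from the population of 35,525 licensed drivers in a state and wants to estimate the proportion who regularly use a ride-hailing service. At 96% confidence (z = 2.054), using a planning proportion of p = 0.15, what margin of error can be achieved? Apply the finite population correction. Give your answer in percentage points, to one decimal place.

Finite-population factor: (N−n)/(N−1) = (35525−1957)/(35525−1) = 0.9449.
SE(p̂) = √[p(1−p)/n · (N−n)/(N−1)] = √[0.1275/1957 × 0.9449] = 0.00785.
E = z × SE = 2.054 × 0.00785 = 0.01612 ≈ 1.6 percentage points.

1.6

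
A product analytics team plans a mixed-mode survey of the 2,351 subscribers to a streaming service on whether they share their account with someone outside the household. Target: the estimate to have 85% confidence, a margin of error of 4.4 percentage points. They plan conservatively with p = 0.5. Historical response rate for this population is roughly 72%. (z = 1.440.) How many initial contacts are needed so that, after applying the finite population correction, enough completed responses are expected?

335

Completed interviews needed (unadjusted): n₀ = 1.440² × 0.2500 / 0.044² ≈ 267.77 → 268.
FPC for N = 2,351: n = 268 / (1 + 267/2351) = 268 / 1.1136 ≈ 240.67 → 241.
At a 72% response rate, contacts needed = 241 / 0.72 ≈ 334.72 → 335.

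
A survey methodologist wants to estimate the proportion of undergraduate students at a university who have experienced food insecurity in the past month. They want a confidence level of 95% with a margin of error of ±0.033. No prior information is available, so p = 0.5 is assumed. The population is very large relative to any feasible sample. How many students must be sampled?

882

For 95% confidence, z = 1.960.
With p = 0.5, p(1−p) = 0.25.
n = z²·p(1−p)/E² = 1.960² × 0.2500 / 0.033² = 3.8416 × 0.2500 / 0.001089 ≈ 881.91.
Rounding up gives n = 882.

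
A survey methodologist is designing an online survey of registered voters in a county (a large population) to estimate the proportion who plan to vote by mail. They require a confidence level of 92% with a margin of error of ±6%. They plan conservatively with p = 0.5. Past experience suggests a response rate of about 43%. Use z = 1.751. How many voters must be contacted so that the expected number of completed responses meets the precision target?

Completed interviews needed: n₀ = 1.751² × 0.2500 / 0.060² ≈ 212.92 → 213.
At a 43% response rate, contacts needed = 213 / 0.43 ≈ 495.35 → 496.

496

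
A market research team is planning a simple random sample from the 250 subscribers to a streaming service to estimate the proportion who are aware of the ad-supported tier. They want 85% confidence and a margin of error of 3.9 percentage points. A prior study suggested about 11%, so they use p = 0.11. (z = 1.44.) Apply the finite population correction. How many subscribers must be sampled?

Unadjusted: n₀ = 1.44² × 0.11 × 0.89 / 0.039² ≈ 133.47, so n₀ = 134.
Finite population correction with N = 250: n = n₀ / (1 + (n₀−1)/N) = 134 / (1 + 133/250) = 134 / 1.5320 ≈ 87.47.
Rounding up, n = 88.

88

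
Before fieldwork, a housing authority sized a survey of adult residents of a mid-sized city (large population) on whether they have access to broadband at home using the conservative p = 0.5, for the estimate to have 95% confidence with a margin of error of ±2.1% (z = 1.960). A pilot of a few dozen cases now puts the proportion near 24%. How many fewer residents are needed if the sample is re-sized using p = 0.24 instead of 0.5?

589

Conservative (p = 0.5): n = 1.960² × 0.25 / 0.021² ≈ 2177.78 → 2178.
Using p = 0.24: p(1−p) = 0.1824, so n = 1.960² × 0.1824 / 0.021² ≈ 1588.91 → 1589.
Reduction: 2178 − 1589 = 589.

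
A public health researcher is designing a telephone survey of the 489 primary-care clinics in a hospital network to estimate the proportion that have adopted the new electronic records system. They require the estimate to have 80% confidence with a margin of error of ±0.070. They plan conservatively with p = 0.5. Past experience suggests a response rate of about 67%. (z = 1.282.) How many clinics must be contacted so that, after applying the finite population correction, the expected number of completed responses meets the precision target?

108

Completed interviews needed (unadjusted): n₀ = 1.282² × 0.2500 / 0.070² ≈ 83.85 → 84.
FPC for N = 489: n = 84 / (1 + 83/489) = 84 / 1.1697 ≈ 71.81 → 72.
At a 67% response rate, contacts needed = 72 / 0.67 ≈ 107.46 → 108.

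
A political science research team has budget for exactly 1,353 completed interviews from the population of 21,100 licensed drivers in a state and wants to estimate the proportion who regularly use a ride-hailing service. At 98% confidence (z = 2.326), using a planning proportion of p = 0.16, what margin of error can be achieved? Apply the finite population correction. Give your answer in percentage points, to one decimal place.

Finite-population factor: (N−n)/(N−1) = (21100−1353)/(21100−1) = 0.9359.
SE(p̂) = √[p(1−p)/n · (N−n)/(N−1)] = √[0.1344/1353 × 0.9359] = 0.00964.
E = z × SE = 2.326 × 0.00964 = 0.02243 ≈ 2.2 percentage points.

2.2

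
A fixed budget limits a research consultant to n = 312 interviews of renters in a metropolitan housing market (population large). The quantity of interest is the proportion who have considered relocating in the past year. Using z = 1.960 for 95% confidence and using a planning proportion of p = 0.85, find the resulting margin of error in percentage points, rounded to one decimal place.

SE(p̂) = √[p(1−p)/n] = √[0.1275/312] = 0.02022.
E = z × SE = 1.960 × 0.02022 = 0.03962, or 4.0 percentage points.

4.0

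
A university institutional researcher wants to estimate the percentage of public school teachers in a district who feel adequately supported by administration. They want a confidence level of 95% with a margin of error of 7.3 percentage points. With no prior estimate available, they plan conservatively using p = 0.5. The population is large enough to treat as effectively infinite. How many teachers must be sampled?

For 95% confidence, z = 1.960.
With p = 0.5, p(1−p) = 0.25.
n = z²·p(1−p)/E² = 1.960² × 0.2500 / 0.073² = 3.8416 × 0.2500 / 0.005329 ≈ 180.22.
Rounding up gives n = 181.

181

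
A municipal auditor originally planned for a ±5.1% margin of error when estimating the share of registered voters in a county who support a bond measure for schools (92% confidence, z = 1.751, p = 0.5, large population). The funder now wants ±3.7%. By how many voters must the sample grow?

265

At ±5.1%: n = 1.751² × 0.2500 / 0.051² ≈ 294.69 → 295.
At ±3.7%: n = 1.751² × 0.2500 / 0.037² ≈ 559.90 → 560.
Additional respondents: 560 − 295 = 265.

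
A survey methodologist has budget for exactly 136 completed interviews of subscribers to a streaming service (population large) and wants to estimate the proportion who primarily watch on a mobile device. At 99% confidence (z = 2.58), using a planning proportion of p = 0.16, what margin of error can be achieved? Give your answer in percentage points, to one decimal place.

SE(p̂) = √[p(1−p)/n] = √[0.1344/136] = 0.03144.
E = z × SE = 2.58 × 0.03144 = 0.08111, or 8.1 percentage points.

8.1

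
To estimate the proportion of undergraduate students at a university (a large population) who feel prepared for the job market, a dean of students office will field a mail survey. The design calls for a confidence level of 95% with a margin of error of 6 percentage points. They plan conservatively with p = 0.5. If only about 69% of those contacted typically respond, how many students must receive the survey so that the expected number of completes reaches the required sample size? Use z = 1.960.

Completed interviews needed: n₀ = 1.960² × 0.2500 / 0.060² ≈ 266.78 → 267.
At a 69% response rate, contacts needed = 267 / 0.69 ≈ 386.96 → 387.

387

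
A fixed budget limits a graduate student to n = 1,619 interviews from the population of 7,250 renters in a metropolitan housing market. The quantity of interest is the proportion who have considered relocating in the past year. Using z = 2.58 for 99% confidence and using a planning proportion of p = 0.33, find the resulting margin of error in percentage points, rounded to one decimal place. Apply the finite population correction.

2.7

Finite-population factor: (N−n)/(N−1) = (7250−1619)/(7250−1) = 0.7768.
SE(p̂) = √[p(1−p)/n · (N−n)/(N−1)] = √[0.2211/1619 × 0.7768] = 0.01030.
E = z × SE = 2.58 × 0.01030 = 0.02657 ≈ 2.7 percentage points.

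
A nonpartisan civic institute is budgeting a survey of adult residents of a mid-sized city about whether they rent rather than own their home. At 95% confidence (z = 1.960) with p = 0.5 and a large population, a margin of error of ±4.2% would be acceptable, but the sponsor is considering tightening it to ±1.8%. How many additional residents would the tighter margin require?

2420

At ±4.2%: n = 1.960² × 0.2500 / 0.042² ≈ 544.44 → 545.
At ±1.8%: n = 1.960² × 0.2500 / 0.018² ≈ 2964.20 → 2965.
Additional respondents: 2965 − 545 = 2420.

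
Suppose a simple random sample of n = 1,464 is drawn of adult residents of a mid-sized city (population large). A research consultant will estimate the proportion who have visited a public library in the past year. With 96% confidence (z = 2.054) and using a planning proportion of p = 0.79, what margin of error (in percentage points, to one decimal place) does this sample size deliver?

2.2

SE(p̂) = √[p(1−p)/n] = √[0.1659/1464] = 0.01065.
E = z × SE = 2.054 × 0.01065 = 0.02187, or 2.2 percentage points.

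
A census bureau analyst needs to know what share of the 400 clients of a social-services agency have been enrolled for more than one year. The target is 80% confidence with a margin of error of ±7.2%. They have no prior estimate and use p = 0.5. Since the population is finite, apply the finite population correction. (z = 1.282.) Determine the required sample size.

67

Unadjusted: n₀ = 1.282² × 0.50 × 0.50 / 0.072² ≈ 79.26, so n₀ = 80.
Finite population correction with N = 400: n = n₀ / (1 + (n₀−1)/N) = 80 / (1 + 79/400) = 80 / 1.1975 ≈ 66.81.
Rounding up, n = 67.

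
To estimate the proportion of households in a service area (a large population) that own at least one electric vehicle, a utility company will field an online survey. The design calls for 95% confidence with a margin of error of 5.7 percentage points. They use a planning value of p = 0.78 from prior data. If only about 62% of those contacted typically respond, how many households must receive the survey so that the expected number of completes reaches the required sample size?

328

For 95% confidence, z = 1.960.
Completed interviews needed: n₀ = 1.960² × 0.1716 / 0.057² ≈ 202.90 → 203.
At a 62% response rate, contacts needed = 203 / 0.62 ≈ 327.42 → 328.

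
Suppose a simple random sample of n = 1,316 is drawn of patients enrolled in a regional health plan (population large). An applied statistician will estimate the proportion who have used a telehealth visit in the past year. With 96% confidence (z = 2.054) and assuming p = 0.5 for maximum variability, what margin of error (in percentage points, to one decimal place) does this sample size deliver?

SE(p̂) = √[p(1−p)/n] = √[0.2500/1316] = 0.01378.
E = z × SE = 2.054 × 0.01378 = 0.02831, or 2.8 percentage points.

2.8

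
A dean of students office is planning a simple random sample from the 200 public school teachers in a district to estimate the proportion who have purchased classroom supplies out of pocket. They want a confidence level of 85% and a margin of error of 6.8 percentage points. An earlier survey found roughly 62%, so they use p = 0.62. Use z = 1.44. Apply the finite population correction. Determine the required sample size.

Unadjusted: n₀ = 1.44² × 0.62 × 0.38 / 0.068² ≈ 105.65, so n₀ = 106.
Finite population correction with N = 200: n = n₀ / (1 + (n₀−1)/N) = 106 / (1 + 105/200) = 106 / 1.5250 ≈ 69.51.
Rounding up, n = 70.

70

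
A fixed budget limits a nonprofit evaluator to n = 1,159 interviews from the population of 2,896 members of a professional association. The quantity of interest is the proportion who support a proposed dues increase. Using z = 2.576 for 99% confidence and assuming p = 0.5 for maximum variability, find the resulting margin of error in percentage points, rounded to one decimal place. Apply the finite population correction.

Finite-population factor: (N−n)/(N−1) = (2896−1159)/(2896−1) = 0.6000.
SE(p̂) = √[p(1−p)/n · (N−n)/(N−1)] = √[0.2500/1159 × 0.6000] = 0.01138.
E = z × SE = 2.576 × 0.01138 = 0.02931 ≈ 2.9 percentage points.

2.9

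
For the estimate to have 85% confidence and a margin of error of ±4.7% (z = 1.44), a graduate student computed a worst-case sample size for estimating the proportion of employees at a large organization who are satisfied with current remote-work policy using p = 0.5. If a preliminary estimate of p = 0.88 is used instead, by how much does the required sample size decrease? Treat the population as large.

Conservative (p = 0.5): n = 1.44² × 0.25 / 0.047² ≈ 234.68 → 235.
Using p = 0.88: p(1−p) = 0.1056, so n = 1.44² × 0.1056 / 0.047² ≈ 99.13 → 100.
Reduction: 235 − 100 = 135.

135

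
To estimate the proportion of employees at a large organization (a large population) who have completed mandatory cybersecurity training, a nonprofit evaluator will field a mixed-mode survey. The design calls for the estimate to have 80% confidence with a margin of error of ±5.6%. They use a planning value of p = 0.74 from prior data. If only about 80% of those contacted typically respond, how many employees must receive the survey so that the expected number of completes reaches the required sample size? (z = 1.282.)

127

Completed interviews needed: n₀ = 1.282² × 0.1924 / 0.056² ≈ 100.83 → 101.
At an 80% response rate, contacts needed = 101 / 0.80 ≈ 126.25 → 127.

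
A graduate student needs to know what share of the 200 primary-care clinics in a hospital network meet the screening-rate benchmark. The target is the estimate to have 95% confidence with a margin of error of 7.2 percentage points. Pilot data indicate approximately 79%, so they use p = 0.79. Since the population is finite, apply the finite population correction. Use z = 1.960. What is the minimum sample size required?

Unadjusted: n₀ = 1.960² × 0.79 × 0.21 / 0.072² ≈ 122.94, so n₀ = 123.
Finite population correction with N = 200: n = n₀ / (1 + (n₀−1)/N) = 123 / (1 + 122/200) = 123 / 1.6100 ≈ 76.40.
Rounding up, n = 77.

77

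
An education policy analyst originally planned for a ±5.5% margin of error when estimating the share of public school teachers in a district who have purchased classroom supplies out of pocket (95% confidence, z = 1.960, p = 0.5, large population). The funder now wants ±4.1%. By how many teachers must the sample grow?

At ±5.5%: n = 1.960² × 0.2500 / 0.055² ≈ 317.49 → 318.
At ±4.1%: n = 1.960² × 0.2500 / 0.041² ≈ 571.33 → 572.
Additional respondents: 572 − 318 = 254.

254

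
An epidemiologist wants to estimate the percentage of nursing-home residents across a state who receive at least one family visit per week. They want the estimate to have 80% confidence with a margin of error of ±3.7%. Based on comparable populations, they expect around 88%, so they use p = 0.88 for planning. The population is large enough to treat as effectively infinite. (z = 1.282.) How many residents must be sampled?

127

With p = 0.88, p(1−p) = 0.1056.
n = z²·p(1−p)/E² = 1.282² × 0.1056 / 0.037² = 1.6435 × 0.1056 / 0.001369 ≈ 126.78.
Rounding up gives n = 127.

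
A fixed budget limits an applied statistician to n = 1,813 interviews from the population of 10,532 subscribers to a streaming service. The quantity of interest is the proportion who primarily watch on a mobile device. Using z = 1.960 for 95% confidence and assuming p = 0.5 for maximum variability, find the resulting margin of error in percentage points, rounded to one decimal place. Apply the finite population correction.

2.1

Finite-population factor: (N−n)/(N−1) = (10532−1813)/(10532−1) = 0.8279.
SE(p̂) = √[p(1−p)/n · (N−n)/(N−1)] = √[0.2500/1813 × 0.8279] = 0.01068.
E = z × SE = 1.960 × 0.01068 = 0.02094 ≈ 2.1 percentage points.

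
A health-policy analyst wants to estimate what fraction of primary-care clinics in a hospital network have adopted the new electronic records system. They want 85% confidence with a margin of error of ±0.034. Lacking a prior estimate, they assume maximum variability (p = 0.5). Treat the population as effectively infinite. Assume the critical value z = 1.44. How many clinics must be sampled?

449

With p = 0.5, p(1−p) = 0.25.
n = z²·p(1−p)/E² = 1.44² × 0.2500 / 0.034² = 2.0736 × 0.2500 / 0.001156 ≈ 448.44.
Rounding up gives n = 449.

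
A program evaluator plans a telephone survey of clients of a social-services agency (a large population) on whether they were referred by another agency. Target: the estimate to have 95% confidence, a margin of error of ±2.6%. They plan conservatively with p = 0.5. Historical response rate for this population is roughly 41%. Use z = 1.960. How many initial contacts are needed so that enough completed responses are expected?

3466

Completed interviews needed: n₀ = 1.960² × 0.2500 / 0.026² ≈ 1420.71 → 1421.
At a 41% response rate, contacts needed = 1421 / 0.41 ≈ 3465.85 → 3466.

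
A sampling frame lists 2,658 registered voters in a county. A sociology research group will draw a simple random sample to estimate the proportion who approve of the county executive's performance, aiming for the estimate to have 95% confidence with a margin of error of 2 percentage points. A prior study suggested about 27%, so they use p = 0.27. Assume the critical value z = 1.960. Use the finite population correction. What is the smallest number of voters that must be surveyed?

1106

Unadjusted: n₀ = 1.960² × 0.27 × 0.73 / 0.020² ≈ 1892.95, so n₀ = 1893.
Finite population correction with N = 2,658: n = n₀ / (1 + (n₀−1)/N) = 1893 / (1 + 1892/2658) = 1893 / 1.7118 ≈ 1105.84.
Rounding up, n = 1106.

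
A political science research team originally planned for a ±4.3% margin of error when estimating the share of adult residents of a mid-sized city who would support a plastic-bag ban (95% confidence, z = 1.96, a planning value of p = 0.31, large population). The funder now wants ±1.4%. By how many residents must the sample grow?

At ±4.3%: n = 1.96² × 0.2139 / 0.043² ≈ 444.41 → 445.
At ±1.4%: n = 1.96² × 0.2139 / 0.014² ≈ 4192.44 → 4193.
Additional respondents: 4193 − 445 = 3748.

3748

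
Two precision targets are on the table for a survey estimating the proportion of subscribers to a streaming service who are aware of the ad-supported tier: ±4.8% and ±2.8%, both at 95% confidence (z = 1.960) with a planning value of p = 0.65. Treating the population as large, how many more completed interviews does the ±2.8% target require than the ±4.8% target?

735

At ±4.8%: n = 1.960² × 0.2275 / 0.048² ≈ 379.32 → 380.
At ±2.8%: n = 1.960² × 0.2275 / 0.028² ≈ 1114.75 → 1115.
Additional respondents: 1115 − 380 = 735.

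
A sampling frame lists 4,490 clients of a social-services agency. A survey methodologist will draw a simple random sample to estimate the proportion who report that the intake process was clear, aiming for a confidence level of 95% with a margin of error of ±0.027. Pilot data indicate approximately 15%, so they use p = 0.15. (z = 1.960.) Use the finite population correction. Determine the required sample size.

Unadjusted: n₀ = 1.960² × 0.15 × 0.85 / 0.027² ≈ 671.88, so n₀ = 672.
Finite population correction with N = 4,490: n = n₀ / (1 + (n₀−1)/N) = 672 / (1 + 671/4490) = 672 / 1.1494 ≈ 584.63.
Rounding up, n = 585.

585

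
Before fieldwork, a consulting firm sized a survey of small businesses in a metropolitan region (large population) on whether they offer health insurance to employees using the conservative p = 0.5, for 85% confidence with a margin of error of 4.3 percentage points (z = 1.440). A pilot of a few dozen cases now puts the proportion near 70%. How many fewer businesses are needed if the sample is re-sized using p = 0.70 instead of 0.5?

45

Conservative (p = 0.5): n = 1.440² × 0.25 / 0.043² ≈ 280.37 → 281.
Using p = 0.70: p(1−p) = 0.2100, so n = 1.440² × 0.2100 / 0.043² ≈ 235.51 → 236.
Reduction: 281 − 236 = 45.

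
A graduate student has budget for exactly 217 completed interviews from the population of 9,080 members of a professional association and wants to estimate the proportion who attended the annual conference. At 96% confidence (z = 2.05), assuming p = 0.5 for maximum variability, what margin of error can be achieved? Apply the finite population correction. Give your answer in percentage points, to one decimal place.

Finite-population factor: (N−n)/(N−1) = (9080−217)/(9080−1) = 0.9762.
SE(p̂) = √[p(1−p)/n · (N−n)/(N−1)] = √[0.2500/217 × 0.9762] = 0.03354.
E = z × SE = 2.05 × 0.03354 = 0.06875 ≈ 6.9 percentage points.

6.9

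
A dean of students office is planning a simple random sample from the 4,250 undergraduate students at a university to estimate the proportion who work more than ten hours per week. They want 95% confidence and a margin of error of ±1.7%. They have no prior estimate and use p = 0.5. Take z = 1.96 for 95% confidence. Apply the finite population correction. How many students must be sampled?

Unadjusted: n₀ = 1.96² × 0.50 × 0.50 / 0.017² ≈ 3323.18, so n₀ = 3324.
Finite population correction with N = 4,250: n = n₀ / (1 + (n₀−1)/N) = 3324 / (1 + 3323/4250) = 3324 / 1.7819 ≈ 1865.44.
Rounding up, n = 1866.

1866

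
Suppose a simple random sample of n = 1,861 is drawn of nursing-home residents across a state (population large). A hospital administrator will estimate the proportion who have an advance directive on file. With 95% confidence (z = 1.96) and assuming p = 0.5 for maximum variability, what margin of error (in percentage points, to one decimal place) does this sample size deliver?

SE(p̂) = √[p(1−p)/n] = √[0.2500/1861] = 0.01159.
E = z × SE = 1.96 × 0.01159 = 0.02272, or 2.3 percentage points.

2.3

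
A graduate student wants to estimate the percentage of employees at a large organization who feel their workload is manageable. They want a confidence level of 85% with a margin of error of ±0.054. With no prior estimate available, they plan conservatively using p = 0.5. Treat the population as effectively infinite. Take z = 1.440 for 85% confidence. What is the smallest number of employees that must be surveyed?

With p = 0.5, p(1−p) = 0.25.
n = z²·p(1−p)/E² = 1.440² × 0.2500 / 0.054² = 2.0736 × 0.2500 / 0.002916 ≈ 177.78.
Rounding up gives n = 178.

178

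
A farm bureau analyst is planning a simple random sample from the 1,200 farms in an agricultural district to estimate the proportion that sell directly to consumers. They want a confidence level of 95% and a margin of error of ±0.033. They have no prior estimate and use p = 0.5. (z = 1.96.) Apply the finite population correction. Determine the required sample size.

Unadjusted: n₀ = 1.96² × 0.50 × 0.50 / 0.033² ≈ 881.91, so n₀ = 882.
Finite population correction with N = 1,200: n = n₀ / (1 + (n₀−1)/N) = 882 / (1 + 881/1200) = 882 / 1.7342 ≈ 508.60.
Rounding up, n = 509.

509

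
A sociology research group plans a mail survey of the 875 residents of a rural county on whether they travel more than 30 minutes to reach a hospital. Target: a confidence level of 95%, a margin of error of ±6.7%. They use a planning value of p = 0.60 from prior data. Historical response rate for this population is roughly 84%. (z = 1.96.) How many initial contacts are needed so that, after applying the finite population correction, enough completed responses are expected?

199

Completed interviews needed (unadjusted): n₀ = 1.96² × 0.2400 / 0.067² ≈ 205.39 → 206.
FPC for N = 875: n = 206 / (1 + 205/875) = 206 / 1.2343 ≈ 166.90 → 167.
At an 84% response rate, contacts needed = 167 / 0.84 ≈ 198.81 → 199.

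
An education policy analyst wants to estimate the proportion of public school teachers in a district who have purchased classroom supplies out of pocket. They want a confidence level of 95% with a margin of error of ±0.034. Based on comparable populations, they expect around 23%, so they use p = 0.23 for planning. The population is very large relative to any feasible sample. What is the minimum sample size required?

For 95% confidence, z = 1.960.
With p = 0.23, p(1−p) = 0.1771.
n = z²·p(1−p)/E² = 1.960² × 0.1771 / 0.034² = 3.8416 × 0.1771 / 0.001156 ≈ 588.54.
Rounding up gives n = 589.

589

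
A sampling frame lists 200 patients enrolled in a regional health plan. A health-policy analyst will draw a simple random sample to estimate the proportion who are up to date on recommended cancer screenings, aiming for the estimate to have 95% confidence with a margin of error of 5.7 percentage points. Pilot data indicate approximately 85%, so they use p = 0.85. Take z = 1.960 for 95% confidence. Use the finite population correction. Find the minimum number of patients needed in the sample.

87

Unadjusted: n₀ = 1.960² × 0.85 × 0.15 / 0.057² ≈ 150.76, so n₀ = 151.
Finite population correction with N = 200: n = n₀ / (1 + (n₀−1)/N) = 151 / (1 + 150/200) = 151 / 1.7500 ≈ 86.29.
Rounding up, n = 87.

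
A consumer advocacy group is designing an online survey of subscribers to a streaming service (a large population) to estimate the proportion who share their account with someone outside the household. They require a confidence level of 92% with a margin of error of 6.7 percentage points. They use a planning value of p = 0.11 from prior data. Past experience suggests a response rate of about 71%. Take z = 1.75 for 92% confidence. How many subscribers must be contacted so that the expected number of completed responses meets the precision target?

95

Completed interviews needed: n₀ = 1.75² × 0.0979 / 0.067² ≈ 66.79 → 67.
At a 71% response rate, contacts needed = 67 / 0.71 ≈ 94.37 → 95.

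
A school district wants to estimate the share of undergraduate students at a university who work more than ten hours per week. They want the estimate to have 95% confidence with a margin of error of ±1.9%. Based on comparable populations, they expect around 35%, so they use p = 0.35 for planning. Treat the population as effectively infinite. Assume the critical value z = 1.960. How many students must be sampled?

With p = 0.35, p(1−p) = 0.2275.
n = z²·p(1−p)/E² = 1.960² × 0.2275 / 0.019² = 3.8416 × 0.2275 / 0.000361 ≈ 2420.95.
Rounding up gives n = 2421.

2421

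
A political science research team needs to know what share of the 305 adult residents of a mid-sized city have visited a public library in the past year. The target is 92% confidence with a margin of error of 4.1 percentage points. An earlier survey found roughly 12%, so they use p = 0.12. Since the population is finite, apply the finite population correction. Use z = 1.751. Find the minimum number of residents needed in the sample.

Unadjusted: n₀ = 1.751² × 0.12 × 0.88 / 0.041² ≈ 192.61, so n₀ = 193.
Finite population correction with N = 305: n = n₀ / (1 + (n₀−1)/N) = 193 / (1 + 192/305) = 193 / 1.6295 ≈ 118.44.
Rounding up, n = 119.

119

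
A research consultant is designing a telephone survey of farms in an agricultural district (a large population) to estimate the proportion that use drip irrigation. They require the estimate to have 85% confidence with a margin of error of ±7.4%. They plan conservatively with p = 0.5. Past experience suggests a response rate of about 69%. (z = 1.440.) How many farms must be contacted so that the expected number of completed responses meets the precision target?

138

Completed interviews needed: n₀ = 1.440² × 0.2500 / 0.074² ≈ 94.67 → 95.
At a 69% response rate, contacts needed = 95 / 0.69 ≈ 137.68 → 138.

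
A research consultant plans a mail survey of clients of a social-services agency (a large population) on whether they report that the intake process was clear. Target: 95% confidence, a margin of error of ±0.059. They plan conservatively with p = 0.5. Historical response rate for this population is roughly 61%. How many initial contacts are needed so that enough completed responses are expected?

453

For 95% confidence, z = 1.960.
Completed interviews needed: n₀ = 1.960² × 0.2500 / 0.059² ≈ 275.90 → 276.
At a 61% response rate, contacts needed = 276 / 0.61 ≈ 452.46 → 453.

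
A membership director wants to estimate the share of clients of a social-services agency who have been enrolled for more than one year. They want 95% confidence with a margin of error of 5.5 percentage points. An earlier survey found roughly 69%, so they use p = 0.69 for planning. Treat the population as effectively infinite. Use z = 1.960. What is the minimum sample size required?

272

With p = 0.69, p(1−p) = 0.2139.
n = z²·p(1−p)/E² = 1.960² × 0.2139 / 0.055² = 3.8416 × 0.2139 / 0.003025 ≈ 271.64.
Rounding up gives n = 272.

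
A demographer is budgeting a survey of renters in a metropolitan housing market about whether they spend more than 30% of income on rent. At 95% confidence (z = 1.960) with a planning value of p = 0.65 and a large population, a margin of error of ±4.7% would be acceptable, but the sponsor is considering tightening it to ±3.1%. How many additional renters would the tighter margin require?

At ±4.7%: n = 1.960² × 0.2275 / 0.047² ≈ 395.64 → 396.
At ±3.1%: n = 1.960² × 0.2275 / 0.031² ≈ 909.43 → 910.
Additional respondents: 910 − 396 = 514.

514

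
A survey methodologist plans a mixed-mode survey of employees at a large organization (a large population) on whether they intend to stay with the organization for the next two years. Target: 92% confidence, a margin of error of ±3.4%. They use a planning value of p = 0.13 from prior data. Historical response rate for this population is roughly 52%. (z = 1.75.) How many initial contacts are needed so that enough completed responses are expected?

Completed interviews needed: n₀ = 1.75² × 0.1131 / 0.034² ≈ 299.63 → 300.
At a 52% response rate, contacts needed = 300 / 0.52 ≈ 576.92 → 577.

577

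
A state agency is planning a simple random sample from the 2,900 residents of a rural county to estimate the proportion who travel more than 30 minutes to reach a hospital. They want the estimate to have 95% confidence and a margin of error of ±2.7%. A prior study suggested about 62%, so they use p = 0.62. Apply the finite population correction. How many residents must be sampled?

870

For 95% confidence, z = 1.96.
Unadjusted: n₀ = 1.96² × 0.62 × 0.38 / 0.027² ≈ 1241.54, so n₀ = 1242.
Finite population correction with N = 2,900: n = n₀ / (1 + (n₀−1)/N) = 1242 / (1 + 1241/2900) = 1242 / 1.4279 ≈ 869.79.
Rounding up, n = 870.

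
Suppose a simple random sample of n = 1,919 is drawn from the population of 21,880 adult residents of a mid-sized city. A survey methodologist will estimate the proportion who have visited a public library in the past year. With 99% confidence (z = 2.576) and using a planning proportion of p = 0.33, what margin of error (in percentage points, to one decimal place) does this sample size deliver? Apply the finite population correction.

Finite-population factor: (N−n)/(N−1) = (21880−1919)/(21880−1) = 0.9123.
SE(p̂) = √[p(1−p)/n · (N−n)/(N−1)] = √[0.2211/1919 × 0.9123] = 0.01025.
E = z × SE = 2.576 × 0.01025 = 0.02641 ≈ 2.6 percentage points.

2.6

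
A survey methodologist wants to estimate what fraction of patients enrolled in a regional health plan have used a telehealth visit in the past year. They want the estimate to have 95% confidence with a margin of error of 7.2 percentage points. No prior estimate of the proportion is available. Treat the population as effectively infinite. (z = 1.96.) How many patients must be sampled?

186

With no prior estimate, use p = 0.5, giving p(1−p) = 0.25.
n = z²·p(1−p)/E² = 1.96² × 0.2500 / 0.072² = 3.8416 × 0.2500 / 0.005184 ≈ 185.26.
Rounding up gives n = 186.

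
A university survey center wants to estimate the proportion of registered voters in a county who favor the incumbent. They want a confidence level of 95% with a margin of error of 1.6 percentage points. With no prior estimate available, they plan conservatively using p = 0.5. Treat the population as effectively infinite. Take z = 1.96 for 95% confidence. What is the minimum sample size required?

With p = 0.5, p(1−p) = 0.25.
n = z²·p(1−p)/E² = 1.96² × 0.2500 / 0.016² = 3.8416 × 0.2500 / 0.000256 ≈ 3751.56.
Rounding up gives n = 3752.

3752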